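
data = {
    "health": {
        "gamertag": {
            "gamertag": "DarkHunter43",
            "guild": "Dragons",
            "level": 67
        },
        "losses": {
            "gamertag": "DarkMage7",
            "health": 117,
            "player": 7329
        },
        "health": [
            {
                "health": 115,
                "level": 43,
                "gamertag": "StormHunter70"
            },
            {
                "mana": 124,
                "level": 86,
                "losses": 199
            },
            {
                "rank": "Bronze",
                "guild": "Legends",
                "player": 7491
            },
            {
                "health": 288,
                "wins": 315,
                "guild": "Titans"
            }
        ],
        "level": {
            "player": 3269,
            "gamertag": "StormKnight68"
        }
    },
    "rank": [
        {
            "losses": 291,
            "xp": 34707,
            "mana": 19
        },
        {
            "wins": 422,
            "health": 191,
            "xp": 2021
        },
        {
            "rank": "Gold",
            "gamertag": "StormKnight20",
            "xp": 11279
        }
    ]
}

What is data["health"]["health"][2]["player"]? 7491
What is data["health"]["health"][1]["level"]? 86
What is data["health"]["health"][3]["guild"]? "Titans"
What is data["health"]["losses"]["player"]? 7329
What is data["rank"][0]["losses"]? 291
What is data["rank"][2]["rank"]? "Gold"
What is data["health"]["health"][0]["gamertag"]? "StormHunter70"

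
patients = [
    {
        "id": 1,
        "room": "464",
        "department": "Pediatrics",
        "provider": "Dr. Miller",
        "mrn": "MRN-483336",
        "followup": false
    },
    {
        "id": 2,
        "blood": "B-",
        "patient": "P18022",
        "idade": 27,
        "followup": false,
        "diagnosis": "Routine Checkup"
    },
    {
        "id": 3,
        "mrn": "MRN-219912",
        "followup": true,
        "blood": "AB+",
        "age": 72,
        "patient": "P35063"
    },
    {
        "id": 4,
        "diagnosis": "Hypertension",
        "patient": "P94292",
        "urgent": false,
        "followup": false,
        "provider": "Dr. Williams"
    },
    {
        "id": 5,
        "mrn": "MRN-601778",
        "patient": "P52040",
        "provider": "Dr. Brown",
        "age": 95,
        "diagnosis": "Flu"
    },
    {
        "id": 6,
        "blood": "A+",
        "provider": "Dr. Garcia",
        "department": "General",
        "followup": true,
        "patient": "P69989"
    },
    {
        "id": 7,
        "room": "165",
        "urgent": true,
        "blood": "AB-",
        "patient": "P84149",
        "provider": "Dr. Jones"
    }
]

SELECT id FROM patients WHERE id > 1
[2, 3, 4, 5, 6, 7]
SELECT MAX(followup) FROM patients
True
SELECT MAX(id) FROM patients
7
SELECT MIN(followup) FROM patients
False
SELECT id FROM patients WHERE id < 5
[1, 2, 3, 4]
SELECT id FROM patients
[1, 2, 3, 4, 5, 6, 7]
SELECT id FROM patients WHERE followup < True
[1, 2, 4]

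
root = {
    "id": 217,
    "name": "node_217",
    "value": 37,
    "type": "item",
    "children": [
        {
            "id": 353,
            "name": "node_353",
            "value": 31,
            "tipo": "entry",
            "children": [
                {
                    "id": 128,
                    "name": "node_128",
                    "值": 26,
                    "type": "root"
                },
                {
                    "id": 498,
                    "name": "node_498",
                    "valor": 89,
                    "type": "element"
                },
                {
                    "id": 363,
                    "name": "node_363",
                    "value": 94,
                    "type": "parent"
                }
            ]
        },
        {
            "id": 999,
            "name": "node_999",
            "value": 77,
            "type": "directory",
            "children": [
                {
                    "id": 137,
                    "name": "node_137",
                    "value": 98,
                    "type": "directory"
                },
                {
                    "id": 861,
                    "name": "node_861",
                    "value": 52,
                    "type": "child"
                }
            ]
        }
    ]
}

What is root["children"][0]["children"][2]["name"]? "node_363"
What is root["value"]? 37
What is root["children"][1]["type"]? "directory"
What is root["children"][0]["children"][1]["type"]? "element"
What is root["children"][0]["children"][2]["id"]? 363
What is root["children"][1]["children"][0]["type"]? "directory"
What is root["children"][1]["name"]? "node_999"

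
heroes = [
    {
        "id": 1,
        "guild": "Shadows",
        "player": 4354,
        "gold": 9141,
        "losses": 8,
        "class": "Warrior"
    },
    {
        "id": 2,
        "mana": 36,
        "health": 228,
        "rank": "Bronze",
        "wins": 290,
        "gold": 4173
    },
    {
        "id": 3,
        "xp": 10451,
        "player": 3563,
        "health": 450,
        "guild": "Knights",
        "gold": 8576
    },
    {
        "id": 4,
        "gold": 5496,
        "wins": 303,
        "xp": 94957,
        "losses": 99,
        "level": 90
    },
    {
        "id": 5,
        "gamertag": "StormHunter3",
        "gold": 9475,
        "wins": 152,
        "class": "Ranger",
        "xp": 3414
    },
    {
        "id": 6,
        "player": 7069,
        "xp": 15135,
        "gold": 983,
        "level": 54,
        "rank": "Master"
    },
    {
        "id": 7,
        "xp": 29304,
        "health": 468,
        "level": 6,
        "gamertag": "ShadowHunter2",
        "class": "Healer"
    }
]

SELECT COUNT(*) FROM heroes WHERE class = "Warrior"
1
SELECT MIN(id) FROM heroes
1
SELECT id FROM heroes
[1, 2, 3, 4, 5, 6, 7]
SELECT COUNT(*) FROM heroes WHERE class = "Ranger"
1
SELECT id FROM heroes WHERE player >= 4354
[1, 6]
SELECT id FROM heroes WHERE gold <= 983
[6]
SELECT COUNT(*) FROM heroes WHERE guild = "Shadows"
1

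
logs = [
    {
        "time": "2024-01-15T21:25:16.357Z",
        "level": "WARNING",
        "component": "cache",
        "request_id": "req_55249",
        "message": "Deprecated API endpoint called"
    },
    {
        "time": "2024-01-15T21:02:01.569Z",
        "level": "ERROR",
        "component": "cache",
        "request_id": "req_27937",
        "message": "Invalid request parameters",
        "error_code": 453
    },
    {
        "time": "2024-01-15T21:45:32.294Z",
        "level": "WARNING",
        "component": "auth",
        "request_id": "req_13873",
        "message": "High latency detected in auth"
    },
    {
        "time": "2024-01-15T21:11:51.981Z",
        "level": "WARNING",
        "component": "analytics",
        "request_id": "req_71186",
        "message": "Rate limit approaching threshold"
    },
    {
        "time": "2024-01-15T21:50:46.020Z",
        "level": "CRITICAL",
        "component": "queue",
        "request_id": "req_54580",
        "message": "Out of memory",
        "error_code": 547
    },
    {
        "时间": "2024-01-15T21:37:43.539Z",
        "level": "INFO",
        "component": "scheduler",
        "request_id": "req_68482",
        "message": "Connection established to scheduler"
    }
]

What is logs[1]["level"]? "ERROR"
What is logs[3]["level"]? "WARNING"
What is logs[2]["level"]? "WARNING"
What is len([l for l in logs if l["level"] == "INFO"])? 1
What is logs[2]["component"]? "auth"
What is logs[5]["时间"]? "2024-01-15T21:37:43.539Z"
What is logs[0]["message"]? "Deprecated API endpoint called"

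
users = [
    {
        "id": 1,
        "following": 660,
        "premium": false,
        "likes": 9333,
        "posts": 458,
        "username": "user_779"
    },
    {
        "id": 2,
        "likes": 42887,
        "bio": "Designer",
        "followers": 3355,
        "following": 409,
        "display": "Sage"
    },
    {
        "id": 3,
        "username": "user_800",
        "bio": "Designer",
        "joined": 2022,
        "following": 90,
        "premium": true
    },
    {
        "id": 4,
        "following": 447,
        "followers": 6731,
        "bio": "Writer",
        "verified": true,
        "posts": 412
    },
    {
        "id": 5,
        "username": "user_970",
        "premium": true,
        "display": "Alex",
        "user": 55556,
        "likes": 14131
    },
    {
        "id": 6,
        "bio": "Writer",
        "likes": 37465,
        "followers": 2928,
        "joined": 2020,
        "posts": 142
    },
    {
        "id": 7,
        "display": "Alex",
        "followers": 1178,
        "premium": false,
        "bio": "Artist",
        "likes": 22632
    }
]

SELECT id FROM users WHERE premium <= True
[1, 3, 5, 7]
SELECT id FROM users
[1, 2, 3, 4, 5, 6, 7]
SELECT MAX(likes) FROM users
42887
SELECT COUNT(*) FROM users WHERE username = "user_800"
1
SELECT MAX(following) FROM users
660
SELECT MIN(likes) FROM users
9333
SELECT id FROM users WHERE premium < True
[1, 7]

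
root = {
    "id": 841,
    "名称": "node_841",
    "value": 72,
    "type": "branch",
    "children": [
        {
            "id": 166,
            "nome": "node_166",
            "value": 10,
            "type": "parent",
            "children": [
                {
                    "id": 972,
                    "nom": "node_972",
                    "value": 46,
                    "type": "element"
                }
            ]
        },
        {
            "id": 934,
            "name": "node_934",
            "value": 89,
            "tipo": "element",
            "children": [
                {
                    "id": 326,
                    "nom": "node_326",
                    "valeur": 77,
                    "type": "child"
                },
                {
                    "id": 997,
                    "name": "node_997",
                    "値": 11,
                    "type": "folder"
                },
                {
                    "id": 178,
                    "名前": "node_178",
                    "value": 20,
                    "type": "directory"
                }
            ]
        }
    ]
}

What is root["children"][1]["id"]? 934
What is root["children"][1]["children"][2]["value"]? 20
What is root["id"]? 841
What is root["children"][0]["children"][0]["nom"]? "node_972"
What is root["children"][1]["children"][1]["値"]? 11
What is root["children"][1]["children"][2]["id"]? 178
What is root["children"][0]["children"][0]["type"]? "element"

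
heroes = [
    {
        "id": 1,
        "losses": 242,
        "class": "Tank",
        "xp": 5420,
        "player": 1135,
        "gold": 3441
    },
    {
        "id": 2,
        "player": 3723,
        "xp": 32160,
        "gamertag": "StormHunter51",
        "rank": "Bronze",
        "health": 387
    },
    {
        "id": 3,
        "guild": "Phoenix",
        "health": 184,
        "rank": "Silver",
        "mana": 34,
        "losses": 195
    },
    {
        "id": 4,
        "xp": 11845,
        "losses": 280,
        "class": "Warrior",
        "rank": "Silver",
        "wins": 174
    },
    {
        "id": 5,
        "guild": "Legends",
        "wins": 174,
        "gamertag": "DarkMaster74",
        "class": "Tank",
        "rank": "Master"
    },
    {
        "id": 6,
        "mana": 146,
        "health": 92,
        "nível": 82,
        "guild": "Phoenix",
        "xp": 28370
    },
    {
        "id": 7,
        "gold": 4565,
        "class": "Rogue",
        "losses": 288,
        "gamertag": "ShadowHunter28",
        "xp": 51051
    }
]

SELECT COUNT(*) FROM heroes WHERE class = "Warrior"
1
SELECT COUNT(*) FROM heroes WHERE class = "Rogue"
1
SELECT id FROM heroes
[1, 2, 3, 4, 5, 6, 7]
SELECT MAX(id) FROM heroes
7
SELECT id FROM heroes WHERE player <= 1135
[1]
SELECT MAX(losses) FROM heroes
288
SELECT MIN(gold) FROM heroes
3441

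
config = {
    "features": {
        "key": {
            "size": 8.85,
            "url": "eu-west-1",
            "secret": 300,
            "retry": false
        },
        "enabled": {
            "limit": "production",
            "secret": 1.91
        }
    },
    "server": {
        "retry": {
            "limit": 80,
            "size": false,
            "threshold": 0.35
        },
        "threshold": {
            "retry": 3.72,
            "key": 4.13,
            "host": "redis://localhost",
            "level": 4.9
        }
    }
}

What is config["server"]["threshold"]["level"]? 4.9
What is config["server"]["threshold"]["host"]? "redis://localhost"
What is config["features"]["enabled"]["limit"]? "production"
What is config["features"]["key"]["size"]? 8.85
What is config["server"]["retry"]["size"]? False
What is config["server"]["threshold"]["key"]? 4.13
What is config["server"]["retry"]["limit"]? 80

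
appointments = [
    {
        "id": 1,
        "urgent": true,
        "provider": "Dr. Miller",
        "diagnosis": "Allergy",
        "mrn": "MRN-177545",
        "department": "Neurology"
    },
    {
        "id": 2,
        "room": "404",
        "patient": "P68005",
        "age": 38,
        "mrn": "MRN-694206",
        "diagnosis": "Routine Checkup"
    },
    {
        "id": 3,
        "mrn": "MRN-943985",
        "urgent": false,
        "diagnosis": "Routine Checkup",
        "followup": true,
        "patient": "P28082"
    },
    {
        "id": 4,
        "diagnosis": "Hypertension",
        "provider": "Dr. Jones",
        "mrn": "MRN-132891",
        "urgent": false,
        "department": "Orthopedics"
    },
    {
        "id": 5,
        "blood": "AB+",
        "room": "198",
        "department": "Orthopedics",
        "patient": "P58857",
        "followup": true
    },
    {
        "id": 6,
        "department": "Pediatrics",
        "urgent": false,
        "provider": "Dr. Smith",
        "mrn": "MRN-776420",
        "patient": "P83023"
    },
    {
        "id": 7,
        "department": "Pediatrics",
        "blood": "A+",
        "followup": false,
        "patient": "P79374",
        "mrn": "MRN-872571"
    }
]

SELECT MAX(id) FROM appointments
7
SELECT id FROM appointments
[1, 2, 3, 4, 5, 6, 7]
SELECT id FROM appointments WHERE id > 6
[7]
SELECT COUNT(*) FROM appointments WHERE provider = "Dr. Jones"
1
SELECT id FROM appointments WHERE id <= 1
[1]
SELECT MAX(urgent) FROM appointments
True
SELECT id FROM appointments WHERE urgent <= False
[3, 4, 6]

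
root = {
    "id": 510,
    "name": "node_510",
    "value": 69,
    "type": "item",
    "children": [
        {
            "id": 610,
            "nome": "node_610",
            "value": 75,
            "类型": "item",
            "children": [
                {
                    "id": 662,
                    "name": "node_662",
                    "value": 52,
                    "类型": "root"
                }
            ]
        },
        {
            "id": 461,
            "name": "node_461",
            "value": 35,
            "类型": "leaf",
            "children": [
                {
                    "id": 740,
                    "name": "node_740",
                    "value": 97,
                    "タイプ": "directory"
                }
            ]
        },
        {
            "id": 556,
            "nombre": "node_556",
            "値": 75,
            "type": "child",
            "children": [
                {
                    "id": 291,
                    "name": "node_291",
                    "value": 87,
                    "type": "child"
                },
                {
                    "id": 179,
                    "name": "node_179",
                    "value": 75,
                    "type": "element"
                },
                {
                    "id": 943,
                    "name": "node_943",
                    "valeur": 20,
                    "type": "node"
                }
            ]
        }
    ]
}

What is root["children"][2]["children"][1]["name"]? "node_179"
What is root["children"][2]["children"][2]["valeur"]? 20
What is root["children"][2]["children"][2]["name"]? "node_943"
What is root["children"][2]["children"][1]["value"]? 75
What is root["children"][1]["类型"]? "leaf"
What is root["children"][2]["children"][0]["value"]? 87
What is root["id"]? 510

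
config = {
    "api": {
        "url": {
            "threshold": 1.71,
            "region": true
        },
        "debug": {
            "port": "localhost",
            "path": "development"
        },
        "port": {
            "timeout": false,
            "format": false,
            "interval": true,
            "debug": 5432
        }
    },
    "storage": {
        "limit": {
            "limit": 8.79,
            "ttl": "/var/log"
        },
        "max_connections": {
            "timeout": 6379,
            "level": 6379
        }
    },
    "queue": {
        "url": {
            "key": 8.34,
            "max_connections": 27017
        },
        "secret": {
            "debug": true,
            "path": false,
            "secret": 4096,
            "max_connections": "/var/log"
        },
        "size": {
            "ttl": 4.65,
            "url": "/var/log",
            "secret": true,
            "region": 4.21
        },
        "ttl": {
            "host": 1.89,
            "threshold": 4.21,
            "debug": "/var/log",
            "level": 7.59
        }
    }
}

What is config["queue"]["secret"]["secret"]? 4096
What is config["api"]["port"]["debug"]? 5432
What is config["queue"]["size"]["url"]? "/var/log"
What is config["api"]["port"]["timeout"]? False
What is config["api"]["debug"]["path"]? "development"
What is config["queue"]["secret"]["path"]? False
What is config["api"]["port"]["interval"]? True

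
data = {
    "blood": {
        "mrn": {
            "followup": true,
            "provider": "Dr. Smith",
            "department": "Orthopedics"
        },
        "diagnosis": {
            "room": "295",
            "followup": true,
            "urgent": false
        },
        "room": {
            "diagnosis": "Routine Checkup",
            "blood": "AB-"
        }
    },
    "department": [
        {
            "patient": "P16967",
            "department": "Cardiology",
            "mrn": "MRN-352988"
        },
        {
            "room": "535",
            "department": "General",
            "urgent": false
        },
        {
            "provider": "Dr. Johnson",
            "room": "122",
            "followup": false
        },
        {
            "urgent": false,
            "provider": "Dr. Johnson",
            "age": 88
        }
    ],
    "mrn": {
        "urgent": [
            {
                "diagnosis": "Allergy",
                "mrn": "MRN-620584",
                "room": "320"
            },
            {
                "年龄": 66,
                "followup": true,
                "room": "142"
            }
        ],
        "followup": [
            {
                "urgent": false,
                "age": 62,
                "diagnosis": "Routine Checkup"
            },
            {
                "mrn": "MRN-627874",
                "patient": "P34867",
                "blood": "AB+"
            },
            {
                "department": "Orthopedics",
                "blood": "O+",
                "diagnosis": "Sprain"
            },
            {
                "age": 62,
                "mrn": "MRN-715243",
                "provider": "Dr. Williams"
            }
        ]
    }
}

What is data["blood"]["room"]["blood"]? "AB-"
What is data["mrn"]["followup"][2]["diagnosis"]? "Sprain"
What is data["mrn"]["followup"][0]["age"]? 62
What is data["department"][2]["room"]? "122"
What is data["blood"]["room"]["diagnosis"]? "Routine Checkup"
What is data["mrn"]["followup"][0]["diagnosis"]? "Routine Checkup"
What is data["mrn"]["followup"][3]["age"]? 62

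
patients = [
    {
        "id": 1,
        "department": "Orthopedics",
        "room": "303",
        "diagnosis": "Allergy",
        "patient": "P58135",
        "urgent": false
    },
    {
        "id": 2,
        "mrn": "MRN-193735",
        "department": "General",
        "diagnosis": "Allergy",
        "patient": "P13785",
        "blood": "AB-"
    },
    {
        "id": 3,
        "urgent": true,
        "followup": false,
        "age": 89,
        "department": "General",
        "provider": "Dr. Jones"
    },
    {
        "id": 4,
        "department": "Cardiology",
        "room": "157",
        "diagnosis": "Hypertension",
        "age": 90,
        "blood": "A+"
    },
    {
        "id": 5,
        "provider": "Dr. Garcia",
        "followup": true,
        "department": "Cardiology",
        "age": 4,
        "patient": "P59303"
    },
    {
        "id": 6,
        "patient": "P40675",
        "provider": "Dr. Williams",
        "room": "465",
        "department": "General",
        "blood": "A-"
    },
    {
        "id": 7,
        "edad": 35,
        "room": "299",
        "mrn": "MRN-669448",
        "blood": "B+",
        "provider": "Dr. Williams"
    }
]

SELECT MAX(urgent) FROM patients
True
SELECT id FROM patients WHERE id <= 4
[1, 2, 3, 4]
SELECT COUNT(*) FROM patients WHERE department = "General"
3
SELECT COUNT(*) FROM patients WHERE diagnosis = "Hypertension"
1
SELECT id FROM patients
[1, 2, 3, 4, 5, 6, 7]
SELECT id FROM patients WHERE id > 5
[6, 7]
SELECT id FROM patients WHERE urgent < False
[]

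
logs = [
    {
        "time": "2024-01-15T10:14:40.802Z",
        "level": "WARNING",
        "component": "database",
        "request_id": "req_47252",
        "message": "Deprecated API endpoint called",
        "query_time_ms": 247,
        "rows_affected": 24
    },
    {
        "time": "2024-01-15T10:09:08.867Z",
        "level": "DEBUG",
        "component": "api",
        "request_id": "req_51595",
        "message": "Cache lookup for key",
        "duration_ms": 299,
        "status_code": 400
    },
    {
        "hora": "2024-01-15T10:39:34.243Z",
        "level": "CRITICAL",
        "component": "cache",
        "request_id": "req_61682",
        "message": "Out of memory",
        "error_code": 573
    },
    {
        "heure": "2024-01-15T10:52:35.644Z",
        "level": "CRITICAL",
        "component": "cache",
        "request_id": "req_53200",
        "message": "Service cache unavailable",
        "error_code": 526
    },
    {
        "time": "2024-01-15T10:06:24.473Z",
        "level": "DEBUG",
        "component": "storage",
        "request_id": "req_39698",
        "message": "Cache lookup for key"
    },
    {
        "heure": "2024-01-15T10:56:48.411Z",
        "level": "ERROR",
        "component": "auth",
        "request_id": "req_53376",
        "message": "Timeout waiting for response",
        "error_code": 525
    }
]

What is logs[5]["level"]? "ERROR"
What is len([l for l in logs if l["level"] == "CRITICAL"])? 2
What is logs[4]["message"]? "Cache lookup for key"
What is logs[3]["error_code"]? 526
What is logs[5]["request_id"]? "req_53376"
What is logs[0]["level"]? "WARNING"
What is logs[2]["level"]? "CRITICAL"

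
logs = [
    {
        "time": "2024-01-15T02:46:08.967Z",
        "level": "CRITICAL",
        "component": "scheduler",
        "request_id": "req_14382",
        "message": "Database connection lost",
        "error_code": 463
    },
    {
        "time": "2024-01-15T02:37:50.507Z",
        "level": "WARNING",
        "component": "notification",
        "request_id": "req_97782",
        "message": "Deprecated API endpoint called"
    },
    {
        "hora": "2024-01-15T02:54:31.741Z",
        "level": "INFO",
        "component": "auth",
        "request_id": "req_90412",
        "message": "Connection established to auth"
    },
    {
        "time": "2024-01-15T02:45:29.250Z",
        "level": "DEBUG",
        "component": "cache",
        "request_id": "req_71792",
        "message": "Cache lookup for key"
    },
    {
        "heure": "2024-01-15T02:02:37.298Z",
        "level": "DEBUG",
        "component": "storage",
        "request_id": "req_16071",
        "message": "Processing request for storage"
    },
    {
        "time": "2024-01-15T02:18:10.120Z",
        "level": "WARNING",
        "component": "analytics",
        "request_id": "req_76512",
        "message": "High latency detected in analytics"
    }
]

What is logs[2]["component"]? "auth"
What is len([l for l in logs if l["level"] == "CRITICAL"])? 1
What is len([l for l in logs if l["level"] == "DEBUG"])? 2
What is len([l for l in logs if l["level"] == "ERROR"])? 0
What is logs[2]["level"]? "INFO"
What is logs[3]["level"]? "DEBUG"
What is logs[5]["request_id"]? "req_76512"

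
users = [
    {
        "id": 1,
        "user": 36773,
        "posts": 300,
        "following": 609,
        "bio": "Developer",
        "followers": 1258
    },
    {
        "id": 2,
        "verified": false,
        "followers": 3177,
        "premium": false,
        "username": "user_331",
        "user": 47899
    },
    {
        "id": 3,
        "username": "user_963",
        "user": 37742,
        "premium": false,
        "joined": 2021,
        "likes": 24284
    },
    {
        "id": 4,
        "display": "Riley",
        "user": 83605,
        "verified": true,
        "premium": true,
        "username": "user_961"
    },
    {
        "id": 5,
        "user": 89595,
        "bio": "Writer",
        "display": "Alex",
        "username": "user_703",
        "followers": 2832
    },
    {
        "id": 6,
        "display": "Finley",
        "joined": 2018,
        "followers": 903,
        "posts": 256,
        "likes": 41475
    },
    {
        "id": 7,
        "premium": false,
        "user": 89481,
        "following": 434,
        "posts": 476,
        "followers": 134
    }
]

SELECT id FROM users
[1, 2, 3, 4, 5, 6, 7]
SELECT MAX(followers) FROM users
3177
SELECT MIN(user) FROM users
36773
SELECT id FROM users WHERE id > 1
[2, 3, 4, 5, 6, 7]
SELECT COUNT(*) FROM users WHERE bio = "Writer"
1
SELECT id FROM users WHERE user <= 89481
[1, 2, 3, 4, 7]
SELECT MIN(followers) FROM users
134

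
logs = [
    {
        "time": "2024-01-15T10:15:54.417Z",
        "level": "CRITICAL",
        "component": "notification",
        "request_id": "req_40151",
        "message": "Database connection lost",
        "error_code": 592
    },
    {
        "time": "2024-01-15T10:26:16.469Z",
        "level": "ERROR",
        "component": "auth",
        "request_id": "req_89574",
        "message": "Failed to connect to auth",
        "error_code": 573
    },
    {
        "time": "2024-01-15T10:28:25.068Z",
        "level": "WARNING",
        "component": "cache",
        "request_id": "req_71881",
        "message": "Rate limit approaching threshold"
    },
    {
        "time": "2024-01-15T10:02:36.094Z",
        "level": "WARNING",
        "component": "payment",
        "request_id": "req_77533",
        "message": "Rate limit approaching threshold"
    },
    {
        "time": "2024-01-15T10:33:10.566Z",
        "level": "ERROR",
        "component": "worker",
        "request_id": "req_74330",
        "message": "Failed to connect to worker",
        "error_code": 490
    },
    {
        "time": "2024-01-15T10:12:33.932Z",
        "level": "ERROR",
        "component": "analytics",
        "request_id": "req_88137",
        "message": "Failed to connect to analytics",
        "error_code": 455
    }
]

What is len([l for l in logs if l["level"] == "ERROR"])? 3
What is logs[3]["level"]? "WARNING"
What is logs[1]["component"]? "auth"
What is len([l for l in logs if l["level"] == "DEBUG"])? 0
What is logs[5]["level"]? "ERROR"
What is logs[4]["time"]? "2024-01-15T10:33:10.566Z"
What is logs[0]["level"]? "CRITICAL"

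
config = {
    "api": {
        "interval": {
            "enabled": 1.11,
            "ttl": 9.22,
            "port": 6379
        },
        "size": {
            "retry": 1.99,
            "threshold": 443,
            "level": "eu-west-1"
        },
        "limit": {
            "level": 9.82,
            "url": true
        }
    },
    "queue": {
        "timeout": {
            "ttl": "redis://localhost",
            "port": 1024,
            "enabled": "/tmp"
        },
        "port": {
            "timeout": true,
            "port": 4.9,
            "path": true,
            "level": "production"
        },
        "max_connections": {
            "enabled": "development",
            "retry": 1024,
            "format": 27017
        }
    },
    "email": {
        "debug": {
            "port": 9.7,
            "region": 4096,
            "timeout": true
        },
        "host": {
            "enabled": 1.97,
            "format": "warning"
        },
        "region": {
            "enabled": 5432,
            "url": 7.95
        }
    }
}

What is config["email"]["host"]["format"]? "warning"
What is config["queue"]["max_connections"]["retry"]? 1024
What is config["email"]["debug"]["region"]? 4096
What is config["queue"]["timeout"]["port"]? 1024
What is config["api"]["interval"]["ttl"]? 9.22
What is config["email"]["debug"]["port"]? 9.7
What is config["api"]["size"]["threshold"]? 443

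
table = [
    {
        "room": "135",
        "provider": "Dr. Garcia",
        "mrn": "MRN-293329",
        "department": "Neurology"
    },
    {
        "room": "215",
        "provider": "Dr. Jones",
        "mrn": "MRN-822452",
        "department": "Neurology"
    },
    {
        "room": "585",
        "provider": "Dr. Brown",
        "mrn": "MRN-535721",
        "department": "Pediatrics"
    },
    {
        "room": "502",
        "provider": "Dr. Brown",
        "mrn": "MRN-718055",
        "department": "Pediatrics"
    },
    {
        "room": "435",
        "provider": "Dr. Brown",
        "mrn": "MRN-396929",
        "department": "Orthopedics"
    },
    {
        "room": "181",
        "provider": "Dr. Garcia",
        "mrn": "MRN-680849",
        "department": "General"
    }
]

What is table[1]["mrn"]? "MRN-822452"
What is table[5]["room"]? "181"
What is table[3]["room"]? "502"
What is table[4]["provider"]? "Dr. Brown"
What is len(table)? 6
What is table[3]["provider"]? "Dr. Brown"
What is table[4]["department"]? "Orthopedics"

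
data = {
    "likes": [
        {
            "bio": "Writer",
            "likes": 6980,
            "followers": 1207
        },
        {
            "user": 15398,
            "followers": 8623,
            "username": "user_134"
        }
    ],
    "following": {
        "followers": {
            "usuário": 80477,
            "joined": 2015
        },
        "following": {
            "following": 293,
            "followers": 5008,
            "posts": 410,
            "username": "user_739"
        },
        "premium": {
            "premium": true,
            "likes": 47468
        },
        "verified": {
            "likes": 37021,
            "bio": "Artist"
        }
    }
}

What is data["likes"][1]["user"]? 15398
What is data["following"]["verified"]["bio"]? "Artist"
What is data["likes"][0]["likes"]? 6980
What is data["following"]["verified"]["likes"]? 37021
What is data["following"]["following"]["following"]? 293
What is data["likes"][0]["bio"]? "Writer"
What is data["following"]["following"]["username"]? "user_739"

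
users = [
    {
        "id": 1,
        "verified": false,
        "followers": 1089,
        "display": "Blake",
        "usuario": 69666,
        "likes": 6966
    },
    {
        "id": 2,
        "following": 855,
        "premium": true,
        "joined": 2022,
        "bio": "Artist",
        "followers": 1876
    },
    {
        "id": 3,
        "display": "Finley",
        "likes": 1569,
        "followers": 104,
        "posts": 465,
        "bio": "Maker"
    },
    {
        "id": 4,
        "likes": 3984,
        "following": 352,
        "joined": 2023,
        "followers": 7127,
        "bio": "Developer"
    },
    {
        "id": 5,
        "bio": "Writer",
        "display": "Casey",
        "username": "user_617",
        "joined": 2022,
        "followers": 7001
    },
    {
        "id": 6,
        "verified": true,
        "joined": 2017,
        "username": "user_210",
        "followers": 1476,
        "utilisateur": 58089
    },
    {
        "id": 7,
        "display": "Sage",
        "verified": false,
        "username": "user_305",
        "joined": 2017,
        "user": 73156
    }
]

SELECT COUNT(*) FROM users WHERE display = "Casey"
1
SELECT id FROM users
[1, 2, 3, 4, 5, 6, 7]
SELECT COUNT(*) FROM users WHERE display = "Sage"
1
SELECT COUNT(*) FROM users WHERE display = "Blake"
1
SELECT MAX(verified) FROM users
True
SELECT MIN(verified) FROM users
False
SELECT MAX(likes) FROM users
6966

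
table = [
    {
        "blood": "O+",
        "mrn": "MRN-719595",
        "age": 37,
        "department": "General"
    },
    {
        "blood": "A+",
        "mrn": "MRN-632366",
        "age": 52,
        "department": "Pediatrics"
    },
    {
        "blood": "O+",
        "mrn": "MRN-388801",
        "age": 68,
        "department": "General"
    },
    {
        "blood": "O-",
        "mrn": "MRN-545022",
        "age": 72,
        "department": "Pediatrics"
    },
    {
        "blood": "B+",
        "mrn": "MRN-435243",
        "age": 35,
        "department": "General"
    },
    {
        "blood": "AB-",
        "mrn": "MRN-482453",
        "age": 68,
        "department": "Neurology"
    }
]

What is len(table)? 6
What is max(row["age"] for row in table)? 72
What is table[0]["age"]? 37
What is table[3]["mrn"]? "MRN-545022"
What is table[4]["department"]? "General"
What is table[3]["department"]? "Pediatrics"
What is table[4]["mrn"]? "MRN-435243"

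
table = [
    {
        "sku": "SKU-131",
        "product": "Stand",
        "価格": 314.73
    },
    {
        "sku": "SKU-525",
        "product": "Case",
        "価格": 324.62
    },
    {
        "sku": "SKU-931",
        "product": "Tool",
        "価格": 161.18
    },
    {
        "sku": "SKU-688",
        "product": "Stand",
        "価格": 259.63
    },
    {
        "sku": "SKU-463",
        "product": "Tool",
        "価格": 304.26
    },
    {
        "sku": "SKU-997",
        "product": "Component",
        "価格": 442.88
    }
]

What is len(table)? 6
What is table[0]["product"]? "Stand"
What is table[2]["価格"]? 161.18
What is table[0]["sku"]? "SKU-131"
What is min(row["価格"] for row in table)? 161.18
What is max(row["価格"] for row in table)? 442.88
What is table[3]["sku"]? "SKU-688"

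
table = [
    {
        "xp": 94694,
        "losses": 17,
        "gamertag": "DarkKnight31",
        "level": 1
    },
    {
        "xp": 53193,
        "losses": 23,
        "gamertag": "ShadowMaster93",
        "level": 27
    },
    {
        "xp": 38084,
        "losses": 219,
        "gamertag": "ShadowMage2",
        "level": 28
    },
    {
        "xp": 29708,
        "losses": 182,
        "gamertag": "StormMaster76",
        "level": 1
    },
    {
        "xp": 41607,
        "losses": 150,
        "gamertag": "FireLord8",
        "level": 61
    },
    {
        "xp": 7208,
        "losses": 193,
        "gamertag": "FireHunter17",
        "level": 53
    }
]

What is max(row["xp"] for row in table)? 94694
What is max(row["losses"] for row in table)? 219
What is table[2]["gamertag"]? "ShadowMage2"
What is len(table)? 6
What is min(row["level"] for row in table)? 1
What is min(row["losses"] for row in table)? 17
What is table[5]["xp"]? 7208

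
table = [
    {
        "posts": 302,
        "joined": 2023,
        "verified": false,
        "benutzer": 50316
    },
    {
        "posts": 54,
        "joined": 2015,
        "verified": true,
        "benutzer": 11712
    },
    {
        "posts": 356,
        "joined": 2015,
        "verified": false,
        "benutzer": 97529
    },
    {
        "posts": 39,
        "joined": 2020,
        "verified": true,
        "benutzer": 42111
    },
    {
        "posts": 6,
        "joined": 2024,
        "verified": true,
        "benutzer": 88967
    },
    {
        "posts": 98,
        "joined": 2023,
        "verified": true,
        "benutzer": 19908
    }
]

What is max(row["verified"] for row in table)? True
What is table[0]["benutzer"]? 50316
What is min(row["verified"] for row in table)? False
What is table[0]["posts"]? 302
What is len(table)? 6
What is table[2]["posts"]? 356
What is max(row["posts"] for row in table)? 356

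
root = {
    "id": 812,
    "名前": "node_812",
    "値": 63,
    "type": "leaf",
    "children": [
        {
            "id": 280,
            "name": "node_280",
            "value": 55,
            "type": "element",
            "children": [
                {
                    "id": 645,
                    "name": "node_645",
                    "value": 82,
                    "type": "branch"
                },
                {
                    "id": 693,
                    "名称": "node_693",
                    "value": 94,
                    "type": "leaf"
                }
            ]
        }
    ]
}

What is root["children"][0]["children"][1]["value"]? 94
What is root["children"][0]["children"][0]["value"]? 82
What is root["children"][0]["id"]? 280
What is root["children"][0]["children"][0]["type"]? "branch"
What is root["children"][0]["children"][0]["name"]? "node_645"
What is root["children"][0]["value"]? 55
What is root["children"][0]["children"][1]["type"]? "leaf"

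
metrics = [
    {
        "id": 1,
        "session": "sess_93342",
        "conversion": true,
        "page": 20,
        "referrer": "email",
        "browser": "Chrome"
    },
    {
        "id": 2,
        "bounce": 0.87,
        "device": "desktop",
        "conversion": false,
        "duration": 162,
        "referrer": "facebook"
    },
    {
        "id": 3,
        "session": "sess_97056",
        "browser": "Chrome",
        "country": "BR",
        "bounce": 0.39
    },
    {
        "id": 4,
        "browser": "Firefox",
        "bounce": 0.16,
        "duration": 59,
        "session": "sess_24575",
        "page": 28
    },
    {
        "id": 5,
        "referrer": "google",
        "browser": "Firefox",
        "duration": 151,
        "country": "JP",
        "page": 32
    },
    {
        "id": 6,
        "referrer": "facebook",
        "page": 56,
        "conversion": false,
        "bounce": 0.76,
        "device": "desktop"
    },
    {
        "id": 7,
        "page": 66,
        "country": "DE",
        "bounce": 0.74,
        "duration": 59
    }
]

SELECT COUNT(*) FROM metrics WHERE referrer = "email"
1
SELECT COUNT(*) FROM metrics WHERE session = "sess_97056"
1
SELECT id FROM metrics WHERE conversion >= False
[1, 2, 6]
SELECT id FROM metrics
[1, 2, 3, 4, 5, 6, 7]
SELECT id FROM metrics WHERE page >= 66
[7]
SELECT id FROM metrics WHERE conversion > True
[]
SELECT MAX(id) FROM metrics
7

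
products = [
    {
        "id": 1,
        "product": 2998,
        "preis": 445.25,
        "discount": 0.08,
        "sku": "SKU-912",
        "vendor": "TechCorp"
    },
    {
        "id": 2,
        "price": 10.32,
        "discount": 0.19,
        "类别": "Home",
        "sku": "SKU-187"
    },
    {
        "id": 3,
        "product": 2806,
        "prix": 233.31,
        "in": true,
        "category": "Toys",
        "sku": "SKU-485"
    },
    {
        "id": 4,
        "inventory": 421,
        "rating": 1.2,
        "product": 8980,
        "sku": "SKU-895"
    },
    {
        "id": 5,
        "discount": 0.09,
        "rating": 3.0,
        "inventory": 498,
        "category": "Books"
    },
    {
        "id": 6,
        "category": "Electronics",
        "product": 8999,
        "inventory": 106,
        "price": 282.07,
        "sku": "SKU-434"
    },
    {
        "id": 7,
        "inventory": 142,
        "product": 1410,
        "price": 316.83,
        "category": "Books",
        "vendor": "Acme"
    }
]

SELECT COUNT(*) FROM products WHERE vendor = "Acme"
1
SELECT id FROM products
[1, 2, 3, 4, 5, 6, 7]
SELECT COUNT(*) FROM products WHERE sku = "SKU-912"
1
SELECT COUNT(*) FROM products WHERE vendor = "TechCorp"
1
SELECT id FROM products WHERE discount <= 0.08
[1]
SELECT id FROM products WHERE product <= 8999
[1, 3, 4, 6, 7]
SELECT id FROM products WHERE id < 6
[1, 2, 3, 4, 5]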